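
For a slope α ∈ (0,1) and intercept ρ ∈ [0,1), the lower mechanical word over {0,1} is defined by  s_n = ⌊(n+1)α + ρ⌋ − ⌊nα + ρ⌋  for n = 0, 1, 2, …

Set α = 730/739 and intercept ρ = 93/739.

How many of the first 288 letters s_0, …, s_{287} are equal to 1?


284

#1s = Σ_{n=0}^{287} s_n = Σ_{n=0}^{287} (⌊(n+1)α+ρ⌋ − ⌊nα+ρ⌋)
the sum telescopes: every ⌊nα+ρ⌋ with 0 < n < 288 appears once with + and once with −, leaving ⌊288α+ρ⌋ − ⌊0·α+ρ⌋
288α + ρ = (288·730 + 93) / 739 = 210333/739
ρ = 93/739
⌊210333/739⌋ = 284,  ⌊93/739⌋ = 0
#1s = 284 − 0 = 284


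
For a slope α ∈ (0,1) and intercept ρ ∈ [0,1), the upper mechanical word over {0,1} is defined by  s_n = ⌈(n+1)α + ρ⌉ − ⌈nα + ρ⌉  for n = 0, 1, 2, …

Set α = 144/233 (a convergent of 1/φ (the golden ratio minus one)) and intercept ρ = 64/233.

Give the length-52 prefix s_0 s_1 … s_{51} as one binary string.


0110101101101011011010110101101101011010110110101101

n=0: ⌈(1·144+64)/233⌉ − ⌈(0·144+64)/233⌉ = ⌈208/233⌉ − ⌈64/233⌉ = 1 − 1 = 0
n=1: ⌈(2·144+64)/233⌉ − ⌈(1·144+64)/233⌉ = ⌈352/233⌉ − ⌈208/233⌉ = 2 − 1 = 1
n=2: ⌈(3·144+64)/233⌉ − ⌈(2·144+64)/233⌉ = ⌈496/233⌉ − ⌈352/233⌉ = 3 − 2 = 1
n=3: ⌈(4·144+64)/233⌉ − ⌈(3·144+64)/233⌉ = ⌈640/233⌉ − ⌈496/233⌉ = 3 − 3 = 0
n=4: ⌈(5·144+64)/233⌉ − ⌈(4·144+64)/233⌉ = ⌈784/233⌉ − ⌈640/233⌉ = 4 − 3 = 1
n=5: ⌈(6·144+64)/233⌉ − ⌈(5·144+64)/233⌉ = ⌈928/233⌉ − ⌈784/233⌉ = 4 − 4 = 0
n=6: ⌈(7·144+64)/233⌉ − ⌈(6·144+64)/233⌉ = ⌈1072/233⌉ − ⌈928/233⌉ = 5 − 4 = 1
n=7: ⌈(8·144+64)/233⌉ − ⌈(7·144+64)/233⌉ = ⌈1216/233⌉ − ⌈1072/233⌉ = 6 − 5 = 1
n=8: ⌈(9·144+64)/233⌉ − ⌈(8·144+64)/233⌉ = ⌈1360/233⌉ − ⌈1216/233⌉ = 6 − 6 = 0
n=9: ⌈(10·144+64)/233⌉ − ⌈(9·144+64)/233⌉ = ⌈1504/233⌉ − ⌈1360/233⌉ = 7 − 6 = 1
n=10: ⌈(11·144+64)/233⌉ − ⌈(10·144+64)/233⌉ = ⌈1648/233⌉ − ⌈1504/233⌉ = 8 − 7 = 1
n=11: ⌈(12·144+64)/233⌉ − ⌈(11·144+64)/233⌉ = ⌈1792/233⌉ − ⌈1648/233⌉ = 8 − 8 = 0
n=12: ⌈(13·144+64)/233⌉ − ⌈(12·144+64)/233⌉ = ⌈1936/233⌉ − ⌈1792/233⌉ = 9 − 8 = 1
n=13: ⌈(14·144+64)/233⌉ − ⌈(13·144+64)/233⌉ = ⌈2080/233⌉ − ⌈1936/233⌉ = 9 − 9 = 0
n=14: ⌈(15·144+64)/233⌉ − ⌈(14·144+64)/233⌉ = ⌈2224/233⌉ − ⌈2080/233⌉ = 10 − 9 = 1
n=15: ⌈(16·144+64)/233⌉ − ⌈(15·144+64)/233⌉ = ⌈2368/233⌉ − ⌈2224/233⌉ = 11 − 10 = 1
n=16: ⌈(17·144+64)/233⌉ − ⌈(16·144+64)/233⌉ = ⌈2512/233⌉ − ⌈2368/233⌉ = 11 − 11 = 0
n=17: ⌈(18·144+64)/233⌉ − ⌈(17·144+64)/233⌉ = ⌈2656/233⌉ − ⌈2512/233⌉ = 12 − 11 = 1
n=18: ⌈(19·144+64)/233⌉ − ⌈(18·144+64)/233⌉ = ⌈2800/233⌉ − ⌈2656/233⌉ = 13 − 12 = 1
n=19: ⌈(20·144+64)/233⌉ − ⌈(19·144+64)/233⌉ = ⌈2944/233⌉ − ⌈2800/233⌉ = 13 − 13 = 0
n=20: ⌈(21·144+64)/233⌉ − ⌈(20·144+64)/233⌉ = ⌈3088/233⌉ − ⌈2944/233⌉ = 14 − 13 = 1
n=21: ⌈(22·144+64)/233⌉ − ⌈(21·144+64)/233⌉ = ⌈3232/233⌉ − ⌈3088/233⌉ = 14 − 14 = 0
n=22: ⌈(23·144+64)/233⌉ − ⌈(22·144+64)/233⌉ = ⌈3376/233⌉ − ⌈3232/233⌉ = 15 − 14 = 1
n=23: ⌈(24·144+64)/233⌉ − ⌈(23·144+64)/233⌉ = ⌈3520/233⌉ − ⌈3376/233⌉ = 16 − 15 = 1
n=24: ⌈(25·144+64)/233⌉ − ⌈(24·144+64)/233⌉ = ⌈3664/233⌉ − ⌈3520/233⌉ = 16 − 16 = 0
n=25: ⌈(26·144+64)/233⌉ − ⌈(25·144+64)/233⌉ = ⌈3808/233⌉ − ⌈3664/233⌉ = 17 − 16 = 1
n=26: ⌈(27·144+64)/233⌉ − ⌈(26·144+64)/233⌉ = ⌈3952/233⌉ − ⌈3808/233⌉ = 17 − 17 = 0
n=27: ⌈(28·144+64)/233⌉ − ⌈(27·144+64)/233⌉ = ⌈4096/233⌉ − ⌈3952/233⌉ = 18 − 17 = 1
n=28: ⌈(29·144+64)/233⌉ − ⌈(28·144+64)/233⌉ = ⌈4240/233⌉ − ⌈4096/233⌉ = 19 − 18 = 1
n=29: ⌈(30·144+64)/233⌉ − ⌈(29·144+64)/233⌉ = ⌈4384/233⌉ − ⌈4240/233⌉ = 19 − 19 = 0
n=30: ⌈(31·144+64)/233⌉ − ⌈(30·144+64)/233⌉ = ⌈4528/233⌉ − ⌈4384/233⌉ = 20 − 19 = 1
n=31: ⌈(32·144+64)/233⌉ − ⌈(31·144+64)/233⌉ = ⌈4672/233⌉ − ⌈4528/233⌉ = 21 − 20 = 1
n=32: ⌈(33·144+64)/233⌉ − ⌈(32·144+64)/233⌉ = ⌈4816/233⌉ − ⌈4672/233⌉ = 21 − 21 = 0
n=33: ⌈(34·144+64)/233⌉ − ⌈(33·144+64)/233⌉ = ⌈4960/233⌉ − ⌈4816/233⌉ = 22 − 21 = 1
n=34: ⌈(35·144+64)/233⌉ − ⌈(34·144+64)/233⌉ = ⌈5104/233⌉ − ⌈4960/233⌉ = 22 − 22 = 0
n=35: ⌈(36·144+64)/233⌉ − ⌈(35·144+64)/233⌉ = ⌈5248/233⌉ − ⌈5104/233⌉ = 23 − 22 = 1
n=36: ⌈(37·144+64)/233⌉ − ⌈(36·144+64)/233⌉ = ⌈5392/233⌉ − ⌈5248/233⌉ = 24 − 23 = 1
n=37: ⌈(38·144+64)/233⌉ − ⌈(37·144+64)/233⌉ = ⌈5536/233⌉ − ⌈5392/233⌉ = 24 − 24 = 0
n=38: ⌈(39·144+64)/233⌉ − ⌈(38·144+64)/233⌉ = ⌈5680/233⌉ − ⌈5536/233⌉ = 25 − 24 = 1
n=39: ⌈(40·144+64)/233⌉ − ⌈(39·144+64)/233⌉ = ⌈5824/233⌉ − ⌈5680/233⌉ = 25 − 25 = 0
n=40: ⌈(41·144+64)/233⌉ − ⌈(40·144+64)/233⌉ = ⌈5968/233⌉ − ⌈5824/233⌉ = 26 − 25 = 1
n=41: ⌈(42·144+64)/233⌉ − ⌈(41·144+64)/233⌉ = ⌈6112/233⌉ − ⌈5968/233⌉ = 27 − 26 = 1
n=42: ⌈(43·144+64)/233⌉ − ⌈(42·144+64)/233⌉ = ⌈6256/233⌉ − ⌈6112/233⌉ = 27 − 27 = 0
n=43: ⌈(44·144+64)/233⌉ − ⌈(43·144+64)/233⌉ = ⌈6400/233⌉ − ⌈6256/233⌉ = 28 − 27 = 1
n=44: ⌈(45·144+64)/233⌉ − ⌈(44·144+64)/233⌉ = ⌈6544/233⌉ − ⌈6400/233⌉ = 29 − 28 = 1
n=45: ⌈(46·144+64)/233⌉ − ⌈(45·144+64)/233⌉ = ⌈6688/233⌉ − ⌈6544/233⌉ = 29 − 29 = 0
n=46: ⌈(47·144+64)/233⌉ − ⌈(46·144+64)/233⌉ = ⌈6832/233⌉ − ⌈6688/233⌉ = 30 − 29 = 1
n=47: ⌈(48·144+64)/233⌉ − ⌈(47·144+64)/233⌉ = ⌈6976/233⌉ − ⌈6832/233⌉ = 30 − 30 = 0
n=48: ⌈(49·144+64)/233⌉ − ⌈(48·144+64)/233⌉ = ⌈7120/233⌉ − ⌈6976/233⌉ = 31 − 30 = 1
n=49: ⌈(50·144+64)/233⌉ − ⌈(49·144+64)/233⌉ = ⌈7264/233⌉ − ⌈7120/233⌉ = 32 − 31 = 1
n=50: ⌈(51·144+64)/233⌉ − ⌈(50·144+64)/233⌉ = ⌈7408/233⌉ − ⌈7264/233⌉ = 32 − 32 = 0
n=51: ⌈(52·144+64)/233⌉ − ⌈(51·144+64)/233⌉ = ⌈7552/233⌉ − ⌈7408/233⌉ = 33 − 32 = 1


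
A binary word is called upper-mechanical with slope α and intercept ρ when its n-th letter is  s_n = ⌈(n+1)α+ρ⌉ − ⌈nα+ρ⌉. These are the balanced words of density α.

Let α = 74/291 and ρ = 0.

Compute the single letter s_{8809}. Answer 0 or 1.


0

(n+1)α + ρ = (8810·74) / 291 = 651940/291
nα + ρ     = (8809·74) / 291 = 651866/291
⌈651940/291⌉ = 2241,  ⌈651866/291⌉ = 2241
s_{8809} = 2241 − 2241 = 0


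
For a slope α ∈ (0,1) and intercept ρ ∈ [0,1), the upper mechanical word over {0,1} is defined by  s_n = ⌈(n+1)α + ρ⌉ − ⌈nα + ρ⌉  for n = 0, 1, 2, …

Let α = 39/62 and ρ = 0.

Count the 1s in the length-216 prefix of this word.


#1s = Σ_{n=0}^{215} s_n = Σ_{n=0}^{215} (⌈(n+1)α+ρ⌉ − ⌈nα+ρ⌉)
the sum telescopes: every ⌈nα+ρ⌉ with 0 < n < 216 appears once with + and once with −, leaving ⌈216α+ρ⌉ − ⌈0·α+ρ⌉
216α + ρ = (216·39) / 62 = 8424/62
ρ = 0/62
⌈8424/62⌉ = 136,  ⌈0/62⌉ = 0
#1s = 136 − 0 = 136

136


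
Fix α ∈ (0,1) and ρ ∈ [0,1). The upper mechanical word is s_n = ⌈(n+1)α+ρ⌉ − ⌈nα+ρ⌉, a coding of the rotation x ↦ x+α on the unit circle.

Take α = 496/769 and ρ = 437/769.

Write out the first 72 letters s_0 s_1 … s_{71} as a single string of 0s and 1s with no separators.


n=0: ⌈(1·496+437)/769⌉ − ⌈(0·496+437)/769⌉ = ⌈933/769⌉ − ⌈437/769⌉ = 2 − 1 = 1
n=1: ⌈(2·496+437)/769⌉ − ⌈(1·496+437)/769⌉ = ⌈1429/769⌉ − ⌈933/769⌉ = 2 − 2 = 0
n=2: ⌈(3·496+437)/769⌉ − ⌈(2·496+437)/769⌉ = ⌈1925/769⌉ − ⌈1429/769⌉ = 3 − 2 = 1
n=3: ⌈(4·496+437)/769⌉ − ⌈(3·496+437)/769⌉ = ⌈2421/769⌉ − ⌈1925/769⌉ = 4 − 3 = 1
n=4: ⌈(5·496+437)/769⌉ − ⌈(4·496+437)/769⌉ = ⌈2917/769⌉ − ⌈2421/769⌉ = 4 − 4 = 0
n=5: ⌈(6·496+437)/769⌉ − ⌈(5·496+437)/769⌉ = ⌈3413/769⌉ − ⌈2917/769⌉ = 5 − 4 = 1
n=6: ⌈(7·496+437)/769⌉ − ⌈(6·496+437)/769⌉ = ⌈3909/769⌉ − ⌈3413/769⌉ = 6 − 5 = 1
n=7: ⌈(8·496+437)/769⌉ − ⌈(7·496+437)/769⌉ = ⌈4405/769⌉ − ⌈3909/769⌉ = 6 − 6 = 0
n=8: ⌈(9·496+437)/769⌉ − ⌈(8·496+437)/769⌉ = ⌈4901/769⌉ − ⌈4405/769⌉ = 7 − 6 = 1
n=9: ⌈(10·496+437)/769⌉ − ⌈(9·496+437)/769⌉ = ⌈5397/769⌉ − ⌈4901/769⌉ = 8 − 7 = 1
n=10: ⌈(11·496+437)/769⌉ − ⌈(10·496+437)/769⌉ = ⌈5893/769⌉ − ⌈5397/769⌉ = 8 − 8 = 0
n=11: ⌈(12·496+437)/769⌉ − ⌈(11·496+437)/769⌉ = ⌈6389/769⌉ − ⌈5893/769⌉ = 9 − 8 = 1
n=12: ⌈(13·496+437)/769⌉ − ⌈(12·496+437)/769⌉ = ⌈6885/769⌉ − ⌈6389/769⌉ = 9 − 9 = 0
n=13: ⌈(14·496+437)/769⌉ − ⌈(13·496+437)/769⌉ = ⌈7381/769⌉ − ⌈6885/769⌉ = 10 − 9 = 1
n=14: ⌈(15·496+437)/769⌉ − ⌈(14·496+437)/769⌉ = ⌈7877/769⌉ − ⌈7381/769⌉ = 11 − 10 = 1
n=15: ⌈(16·496+437)/769⌉ − ⌈(15·496+437)/769⌉ = ⌈8373/769⌉ − ⌈7877/769⌉ = 11 − 11 = 0
n=16: ⌈(17·496+437)/769⌉ − ⌈(16·496+437)/769⌉ = ⌈8869/769⌉ − ⌈8373/769⌉ = 12 − 11 = 1
n=17: ⌈(18·496+437)/769⌉ − ⌈(17·496+437)/769⌉ = ⌈9365/769⌉ − ⌈8869/769⌉ = 13 − 12 = 1
n=18: ⌈(19·496+437)/769⌉ − ⌈(18·496+437)/769⌉ = ⌈9861/769⌉ − ⌈9365/769⌉ = 13 − 13 = 0
n=19: ⌈(20·496+437)/769⌉ − ⌈(19·496+437)/769⌉ = ⌈10357/769⌉ − ⌈9861/769⌉ = 14 − 13 = 1
n=20: ⌈(21·496+437)/769⌉ − ⌈(20·496+437)/769⌉ = ⌈10853/769⌉ − ⌈10357/769⌉ = 15 − 14 = 1
n=21: ⌈(22·496+437)/769⌉ − ⌈(21·496+437)/769⌉ = ⌈11349/769⌉ − ⌈10853/769⌉ = 15 − 15 = 0
n=22: ⌈(23·496+437)/769⌉ − ⌈(22·496+437)/769⌉ = ⌈11845/769⌉ − ⌈11349/769⌉ = 16 − 15 = 1
n=23: ⌈(24·496+437)/769⌉ − ⌈(23·496+437)/769⌉ = ⌈12341/769⌉ − ⌈11845/769⌉ = 17 − 16 = 1
n=24: ⌈(25·496+437)/769⌉ − ⌈(24·496+437)/769⌉ = ⌈12837/769⌉ − ⌈12341/769⌉ = 17 − 17 = 0
n=25: ⌈(26·496+437)/769⌉ − ⌈(25·496+437)/769⌉ = ⌈13333/769⌉ − ⌈12837/769⌉ = 18 − 17 = 1
n=26: ⌈(27·496+437)/769⌉ − ⌈(26·496+437)/769⌉ = ⌈13829/769⌉ − ⌈13333/769⌉ = 18 − 18 = 0
n=27: ⌈(28·496+437)/769⌉ − ⌈(27·496+437)/769⌉ = ⌈14325/769⌉ − ⌈13829/769⌉ = 19 − 18 = 1
n=28: ⌈(29·496+437)/769⌉ − ⌈(28·496+437)/769⌉ = ⌈14821/769⌉ − ⌈14325/769⌉ = 20 − 19 = 1
n=29: ⌈(30·496+437)/769⌉ − ⌈(29·496+437)/769⌉ = ⌈15317/769⌉ − ⌈14821/769⌉ = 20 − 20 = 0
n=30: ⌈(31·496+437)/769⌉ − ⌈(30·496+437)/769⌉ = ⌈15813/769⌉ − ⌈15317/769⌉ = 21 − 20 = 1
n=31: ⌈(32·496+437)/769⌉ − ⌈(31·496+437)/769⌉ = ⌈16309/769⌉ − ⌈15813/769⌉ = 22 − 21 = 1
n=32: ⌈(33·496+437)/769⌉ − ⌈(32·496+437)/769⌉ = ⌈16805/769⌉ − ⌈16309/769⌉ = 22 − 22 = 0
n=33: ⌈(34·496+437)/769⌉ − ⌈(33·496+437)/769⌉ = ⌈17301/769⌉ − ⌈16805/769⌉ = 23 − 22 = 1
n=34: ⌈(35·496+437)/769⌉ − ⌈(34·496+437)/769⌉ = ⌈17797/769⌉ − ⌈17301/769⌉ = 24 − 23 = 1
n=35: ⌈(36·496+437)/769⌉ − ⌈(35·496+437)/769⌉ = ⌈18293/769⌉ − ⌈17797/769⌉ = 24 − 24 = 0
n=36: ⌈(37·496+437)/769⌉ − ⌈(36·496+437)/769⌉ = ⌈18789/769⌉ − ⌈18293/769⌉ = 25 − 24 = 1
n=37: ⌈(38·496+437)/769⌉ − ⌈(37·496+437)/769⌉ = ⌈19285/769⌉ − ⌈18789/769⌉ = 26 − 25 = 1
n=38: ⌈(39·496+437)/769⌉ − ⌈(38·496+437)/769⌉ = ⌈19781/769⌉ − ⌈19285/769⌉ = 26 − 26 = 0
n=39: ⌈(40·496+437)/769⌉ − ⌈(39·496+437)/769⌉ = ⌈20277/769⌉ − ⌈19781/769⌉ = 27 − 26 = 1
n=40: ⌈(41·496+437)/769⌉ − ⌈(40·496+437)/769⌉ = ⌈20773/769⌉ − ⌈20277/769⌉ = 28 − 27 = 1
n=41: ⌈(42·496+437)/769⌉ − ⌈(41·496+437)/769⌉ = ⌈21269/769⌉ − ⌈20773/769⌉ = 28 − 28 = 0
n=42: ⌈(43·496+437)/769⌉ − ⌈(42·496+437)/769⌉ = ⌈21765/769⌉ − ⌈21269/769⌉ = 29 − 28 = 1
n=43: ⌈(44·496+437)/769⌉ − ⌈(43·496+437)/769⌉ = ⌈22261/769⌉ − ⌈21765/769⌉ = 29 − 29 = 0
n=44: ⌈(45·496+437)/769⌉ − ⌈(44·496+437)/769⌉ = ⌈22757/769⌉ − ⌈22261/769⌉ = 30 − 29 = 1
n=45: ⌈(46·496+437)/769⌉ − ⌈(45·496+437)/769⌉ = ⌈23253/769⌉ − ⌈22757/769⌉ = 31 − 30 = 1
n=46: ⌈(47·496+437)/769⌉ − ⌈(46·496+437)/769⌉ = ⌈23749/769⌉ − ⌈23253/769⌉ = 31 − 31 = 0
n=47: ⌈(48·496+437)/769⌉ − ⌈(47·496+437)/769⌉ = ⌈24245/769⌉ − ⌈23749/769⌉ = 32 − 31 = 1
n=48: ⌈(49·496+437)/769⌉ − ⌈(48·496+437)/769⌉ = ⌈24741/769⌉ − ⌈24245/769⌉ = 33 − 32 = 1
n=49: ⌈(50·496+437)/769⌉ − ⌈(49·496+437)/769⌉ = ⌈25237/769⌉ − ⌈24741/769⌉ = 33 − 33 = 0
n=50: ⌈(51·496+437)/769⌉ − ⌈(50·496+437)/769⌉ = ⌈25733/769⌉ − ⌈25237/769⌉ = 34 − 33 = 1
n=51: ⌈(52·496+437)/769⌉ − ⌈(51·496+437)/769⌉ = ⌈26229/769⌉ − ⌈25733/769⌉ = 35 − 34 = 1
n=52: ⌈(53·496+437)/769⌉ − ⌈(52·496+437)/769⌉ = ⌈26725/769⌉ − ⌈26229/769⌉ = 35 − 35 = 0
n=53: ⌈(54·496+437)/769⌉ − ⌈(53·496+437)/769⌉ = ⌈27221/769⌉ − ⌈26725/769⌉ = 36 − 35 = 1
n=54: ⌈(55·496+437)/769⌉ − ⌈(54·496+437)/769⌉ = ⌈27717/769⌉ − ⌈27221/769⌉ = 37 − 36 = 1
n=55: ⌈(56·496+437)/769⌉ − ⌈(55·496+437)/769⌉ = ⌈28213/769⌉ − ⌈27717/769⌉ = 37 − 37 = 0
n=56: ⌈(57·496+437)/769⌉ − ⌈(56·496+437)/769⌉ = ⌈28709/769⌉ − ⌈28213/769⌉ = 38 − 37 = 1
n=57: ⌈(58·496+437)/769⌉ − ⌈(57·496+437)/769⌉ = ⌈29205/769⌉ − ⌈28709/769⌉ = 38 − 38 = 0
n=58: ⌈(59·496+437)/769⌉ − ⌈(58·496+437)/769⌉ = ⌈29701/769⌉ − ⌈29205/769⌉ = 39 − 38 = 1
n=59: ⌈(60·496+437)/769⌉ − ⌈(59·496+437)/769⌉ = ⌈30197/769⌉ − ⌈29701/769⌉ = 40 − 39 = 1
n=60: ⌈(61·496+437)/769⌉ − ⌈(60·496+437)/769⌉ = ⌈30693/769⌉ − ⌈30197/769⌉ = 40 − 40 = 0
n=61: ⌈(62·496+437)/769⌉ − ⌈(61·496+437)/769⌉ = ⌈31189/769⌉ − ⌈30693/769⌉ = 41 − 40 = 1
n=62: ⌈(63·496+437)/769⌉ − ⌈(62·496+437)/769⌉ = ⌈31685/769⌉ − ⌈31189/769⌉ = 42 − 41 = 1
n=63: ⌈(64·496+437)/769⌉ − ⌈(63·496+437)/769⌉ = ⌈32181/769⌉ − ⌈31685/769⌉ = 42 − 42 = 0
n=64: ⌈(65·496+437)/769⌉ − ⌈(64·496+437)/769⌉ = ⌈32677/769⌉ − ⌈32181/769⌉ = 43 − 42 = 1
n=65: ⌈(66·496+437)/769⌉ − ⌈(65·496+437)/769⌉ = ⌈33173/769⌉ − ⌈32677/769⌉ = 44 − 43 = 1
n=66: ⌈(67·496+437)/769⌉ − ⌈(66·496+437)/769⌉ = ⌈33669/769⌉ − ⌈33173/769⌉ = 44 − 44 = 0
n=67: ⌈(68·496+437)/769⌉ − ⌈(67·496+437)/769⌉ = ⌈34165/769⌉ − ⌈33669/769⌉ = 45 − 44 = 1
n=68: ⌈(69·496+437)/769⌉ − ⌈(68·496+437)/769⌉ = ⌈34661/769⌉ − ⌈34165/769⌉ = 46 − 45 = 1
n=69: ⌈(70·496+437)/769⌉ − ⌈(69·496+437)/769⌉ = ⌈35157/769⌉ − ⌈34661/769⌉ = 46 − 46 = 0
n=70: ⌈(71·496+437)/769⌉ − ⌈(70·496+437)/769⌉ = ⌈35653/769⌉ − ⌈35157/769⌉ = 47 − 46 = 1
n=71: ⌈(72·496+437)/769⌉ − ⌈(71·496+437)/769⌉ = ⌈36149/769⌉ − ⌈35653/769⌉ = 48 − 47 = 1

101101101101011011011011010110110110110110101101101101101011011011011011


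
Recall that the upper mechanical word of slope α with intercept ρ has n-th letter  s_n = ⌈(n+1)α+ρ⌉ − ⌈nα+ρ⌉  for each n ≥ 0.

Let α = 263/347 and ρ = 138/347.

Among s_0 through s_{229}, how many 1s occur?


174

#1s = Σ_{n=0}^{229} s_n = Σ_{n=0}^{229} (⌈(n+1)α+ρ⌉ − ⌈nα+ρ⌉)
the sum telescopes: every ⌈nα+ρ⌉ with 0 < n < 230 appears once with + and once with −, leaving ⌈230α+ρ⌉ − ⌈0·α+ρ⌉
230α + ρ = (230·263 + 138) / 347 = 60628/347
ρ = 138/347
⌈60628/347⌉ = 175,  ⌈138/347⌉ = 1
#1s = 175 − 1 = 174


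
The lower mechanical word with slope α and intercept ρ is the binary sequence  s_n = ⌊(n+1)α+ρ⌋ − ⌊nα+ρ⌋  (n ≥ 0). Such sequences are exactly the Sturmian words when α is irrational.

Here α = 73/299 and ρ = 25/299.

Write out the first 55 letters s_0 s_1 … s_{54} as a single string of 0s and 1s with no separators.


n=0: ⌊(1·73+25)/299⌋ − ⌊(0·73+25)/299⌋ = ⌊98/299⌋ − ⌊25/299⌋ = 0 − 0 = 0
n=1: ⌊(2·73+25)/299⌋ − ⌊(1·73+25)/299⌋ = ⌊171/299⌋ − ⌊98/299⌋ = 0 − 0 = 0
n=2: ⌊(3·73+25)/299⌋ − ⌊(2·73+25)/299⌋ = ⌊244/299⌋ − ⌊171/299⌋ = 0 − 0 = 0
n=3: ⌊(4·73+25)/299⌋ − ⌊(3·73+25)/299⌋ = ⌊317/299⌋ − ⌊244/299⌋ = 1 − 0 = 1
n=4: ⌊(5·73+25)/299⌋ − ⌊(4·73+25)/299⌋ = ⌊390/299⌋ − ⌊317/299⌋ = 1 − 1 = 0
n=5: ⌊(6·73+25)/299⌋ − ⌊(5·73+25)/299⌋ = ⌊463/299⌋ − ⌊390/299⌋ = 1 − 1 = 0
n=6: ⌊(7·73+25)/299⌋ − ⌊(6·73+25)/299⌋ = ⌊536/299⌋ − ⌊463/299⌋ = 1 − 1 = 0
n=7: ⌊(8·73+25)/299⌋ − ⌊(7·73+25)/299⌋ = ⌊609/299⌋ − ⌊536/299⌋ = 2 − 1 = 1
n=8: ⌊(9·73+25)/299⌋ − ⌊(8·73+25)/299⌋ = ⌊682/299⌋ − ⌊609/299⌋ = 2 − 2 = 0
n=9: ⌊(10·73+25)/299⌋ − ⌊(9·73+25)/299⌋ = ⌊755/299⌋ − ⌊682/299⌋ = 2 − 2 = 0
n=10: ⌊(11·73+25)/299⌋ − ⌊(10·73+25)/299⌋ = ⌊828/299⌋ − ⌊755/299⌋ = 2 − 2 = 0
n=11: ⌊(12·73+25)/299⌋ − ⌊(11·73+25)/299⌋ = ⌊901/299⌋ − ⌊828/299⌋ = 3 − 2 = 1
n=12: ⌊(13·73+25)/299⌋ − ⌊(12·73+25)/299⌋ = ⌊974/299⌋ − ⌊901/299⌋ = 3 − 3 = 0
n=13: ⌊(14·73+25)/299⌋ − ⌊(13·73+25)/299⌋ = ⌊1047/299⌋ − ⌊974/299⌋ = 3 − 3 = 0
n=14: ⌊(15·73+25)/299⌋ − ⌊(14·73+25)/299⌋ = ⌊1120/299⌋ − ⌊1047/299⌋ = 3 − 3 = 0
n=15: ⌊(16·73+25)/299⌋ − ⌊(15·73+25)/299⌋ = ⌊1193/299⌋ − ⌊1120/299⌋ = 3 − 3 = 0
n=16: ⌊(17·73+25)/299⌋ − ⌊(16·73+25)/299⌋ = ⌊1266/299⌋ − ⌊1193/299⌋ = 4 − 3 = 1
n=17: ⌊(18·73+25)/299⌋ − ⌊(17·73+25)/299⌋ = ⌊1339/299⌋ − ⌊1266/299⌋ = 4 − 4 = 0
n=18: ⌊(19·73+25)/299⌋ − ⌊(18·73+25)/299⌋ = ⌊1412/299⌋ − ⌊1339/299⌋ = 4 − 4 = 0
n=19: ⌊(20·73+25)/299⌋ − ⌊(19·73+25)/299⌋ = ⌊1485/299⌋ − ⌊1412/299⌋ = 4 − 4 = 0
n=20: ⌊(21·73+25)/299⌋ − ⌊(20·73+25)/299⌋ = ⌊1558/299⌋ − ⌊1485/299⌋ = 5 − 4 = 1
n=21: ⌊(22·73+25)/299⌋ − ⌊(21·73+25)/299⌋ = ⌊1631/299⌋ − ⌊1558/299⌋ = 5 − 5 = 0
n=22: ⌊(23·73+25)/299⌋ − ⌊(22·73+25)/299⌋ = ⌊1704/299⌋ − ⌊1631/299⌋ = 5 − 5 = 0
n=23: ⌊(24·73+25)/299⌋ − ⌊(23·73+25)/299⌋ = ⌊1777/299⌋ − ⌊1704/299⌋ = 5 − 5 = 0
n=24: ⌊(25·73+25)/299⌋ − ⌊(24·73+25)/299⌋ = ⌊1850/299⌋ − ⌊1777/299⌋ = 6 − 5 = 1
n=25: ⌊(26·73+25)/299⌋ − ⌊(25·73+25)/299⌋ = ⌊1923/299⌋ − ⌊1850/299⌋ = 6 − 6 = 0
n=26: ⌊(27·73+25)/299⌋ − ⌊(26·73+25)/299⌋ = ⌊1996/299⌋ − ⌊1923/299⌋ = 6 − 6 = 0
n=27: ⌊(28·73+25)/299⌋ − ⌊(27·73+25)/299⌋ = ⌊2069/299⌋ − ⌊1996/299⌋ = 6 − 6 = 0
n=28: ⌊(29·73+25)/299⌋ − ⌊(28·73+25)/299⌋ = ⌊2142/299⌋ − ⌊2069/299⌋ = 7 − 6 = 1
n=29: ⌊(30·73+25)/299⌋ − ⌊(29·73+25)/299⌋ = ⌊2215/299⌋ − ⌊2142/299⌋ = 7 − 7 = 0
n=30: ⌊(31·73+25)/299⌋ − ⌊(30·73+25)/299⌋ = ⌊2288/299⌋ − ⌊2215/299⌋ = 7 − 7 = 0
n=31: ⌊(32·73+25)/299⌋ − ⌊(31·73+25)/299⌋ = ⌊2361/299⌋ − ⌊2288/299⌋ = 7 − 7 = 0
n=32: ⌊(33·73+25)/299⌋ − ⌊(32·73+25)/299⌋ = ⌊2434/299⌋ − ⌊2361/299⌋ = 8 − 7 = 1
n=33: ⌊(34·73+25)/299⌋ − ⌊(33·73+25)/299⌋ = ⌊2507/299⌋ − ⌊2434/299⌋ = 8 − 8 = 0
n=34: ⌊(35·73+25)/299⌋ − ⌊(34·73+25)/299⌋ = ⌊2580/299⌋ − ⌊2507/299⌋ = 8 − 8 = 0
n=35: ⌊(36·73+25)/299⌋ − ⌊(35·73+25)/299⌋ = ⌊2653/299⌋ − ⌊2580/299⌋ = 8 − 8 = 0
n=36: ⌊(37·73+25)/299⌋ − ⌊(36·73+25)/299⌋ = ⌊2726/299⌋ − ⌊2653/299⌋ = 9 − 8 = 1
n=37: ⌊(38·73+25)/299⌋ − ⌊(37·73+25)/299⌋ = ⌊2799/299⌋ − ⌊2726/299⌋ = 9 − 9 = 0
n=38: ⌊(39·73+25)/299⌋ − ⌊(38·73+25)/299⌋ = ⌊2872/299⌋ − ⌊2799/299⌋ = 9 − 9 = 0
n=39: ⌊(40·73+25)/299⌋ − ⌊(39·73+25)/299⌋ = ⌊2945/299⌋ − ⌊2872/299⌋ = 9 − 9 = 0
n=40: ⌊(41·73+25)/299⌋ − ⌊(40·73+25)/299⌋ = ⌊3018/299⌋ − ⌊2945/299⌋ = 10 − 9 = 1
n=41: ⌊(42·73+25)/299⌋ − ⌊(41·73+25)/299⌋ = ⌊3091/299⌋ − ⌊3018/299⌋ = 10 − 10 = 0
n=42: ⌊(43·73+25)/299⌋ − ⌊(42·73+25)/299⌋ = ⌊3164/299⌋ − ⌊3091/299⌋ = 10 − 10 = 0
n=43: ⌊(44·73+25)/299⌋ − ⌊(43·73+25)/299⌋ = ⌊3237/299⌋ − ⌊3164/299⌋ = 10 − 10 = 0
n=44: ⌊(45·73+25)/299⌋ − ⌊(44·73+25)/299⌋ = ⌊3310/299⌋ − ⌊3237/299⌋ = 11 − 10 = 1
n=45: ⌊(46·73+25)/299⌋ − ⌊(45·73+25)/299⌋ = ⌊3383/299⌋ − ⌊3310/299⌋ = 11 − 11 = 0
n=46: ⌊(47·73+25)/299⌋ − ⌊(46·73+25)/299⌋ = ⌊3456/299⌋ − ⌊3383/299⌋ = 11 − 11 = 0
n=47: ⌊(48·73+25)/299⌋ − ⌊(47·73+25)/299⌋ = ⌊3529/299⌋ − ⌊3456/299⌋ = 11 − 11 = 0
n=48: ⌊(49·73+25)/299⌋ − ⌊(48·73+25)/299⌋ = ⌊3602/299⌋ − ⌊3529/299⌋ = 12 − 11 = 1
n=49: ⌊(50·73+25)/299⌋ − ⌊(49·73+25)/299⌋ = ⌊3675/299⌋ − ⌊3602/299⌋ = 12 − 12 = 0
n=50: ⌊(51·73+25)/299⌋ − ⌊(50·73+25)/299⌋ = ⌊3748/299⌋ − ⌊3675/299⌋ = 12 − 12 = 0
n=51: ⌊(52·73+25)/299⌋ − ⌊(51·73+25)/299⌋ = ⌊3821/299⌋ − ⌊3748/299⌋ = 12 − 12 = 0
n=52: ⌊(53·73+25)/299⌋ − ⌊(52·73+25)/299⌋ = ⌊3894/299⌋ − ⌊3821/299⌋ = 13 − 12 = 1
n=53: ⌊(54·73+25)/299⌋ − ⌊(53·73+25)/299⌋ = ⌊3967/299⌋ − ⌊3894/299⌋ = 13 − 13 = 0
n=54: ⌊(55·73+25)/299⌋ − ⌊(54·73+25)/299⌋ = ⌊4040/299⌋ − ⌊3967/299⌋ = 13 − 13 = 0

0001000100010000100010001000100010001000100010001000100


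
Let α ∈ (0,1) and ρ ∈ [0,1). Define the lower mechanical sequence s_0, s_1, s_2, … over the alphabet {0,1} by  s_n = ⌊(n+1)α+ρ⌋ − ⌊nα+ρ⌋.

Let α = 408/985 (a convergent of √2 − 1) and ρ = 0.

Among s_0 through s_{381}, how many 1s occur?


#1s = Σ_{n=0}^{381} s_n = Σ_{n=0}^{381} (⌊(n+1)α+ρ⌋ − ⌊nα+ρ⌋)
the sum telescopes: every ⌊nα+ρ⌋ with 0 < n < 382 appears once with + and once with −, leaving ⌊382α+ρ⌋ − ⌊0·α+ρ⌋
382α + ρ = (382·408) / 985 = 155856/985
ρ = 0/985
⌊155856/985⌋ = 158,  ⌊0/985⌋ = 0
#1s = 158 − 0 = 158

158


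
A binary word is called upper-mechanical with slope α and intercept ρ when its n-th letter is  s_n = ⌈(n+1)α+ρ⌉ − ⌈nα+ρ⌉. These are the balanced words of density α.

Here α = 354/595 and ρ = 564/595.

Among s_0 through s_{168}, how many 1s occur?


#1s = Σ_{n=0}^{168} s_n = Σ_{n=0}^{168} (⌈(n+1)α+ρ⌉ − ⌈nα+ρ⌉)
the sum telescopes: every ⌈nα+ρ⌉ with 0 < n < 169 appears once with + and once with −, leaving ⌈169α+ρ⌉ − ⌈0·α+ρ⌉
169α + ρ = (169·354 + 564) / 595 = 60390/595
ρ = 564/595
⌈60390/595⌉ = 102,  ⌈564/595⌉ = 1
#1s = 102 − 1 = 101

101


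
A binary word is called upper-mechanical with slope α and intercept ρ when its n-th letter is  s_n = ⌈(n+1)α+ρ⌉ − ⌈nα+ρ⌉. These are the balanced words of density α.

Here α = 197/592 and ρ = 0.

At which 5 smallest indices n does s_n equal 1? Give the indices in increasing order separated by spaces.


n=0: ⌈197/592⌉−⌈0/592⌉ = 1−0 = 1  ← one
n=1: ⌈394/592⌉−⌈197/592⌉ = 1−1 = 0
n=2: ⌈591/592⌉−⌈394/592⌉ = 1−1 = 0
n=3: ⌈788/592⌉−⌈591/592⌉ = 2−1 = 1  ← one
n=4: ⌈985/592⌉−⌈788/592⌉ = 2−2 = 0
n=5: ⌈1182/592⌉−⌈985/592⌉ = 2−2 = 0
n=6: ⌈1379/592⌉−⌈1182/592⌉ = 3−2 = 1  ← one
n=7: ⌈1576/592⌉−⌈1379/592⌉ = 3−3 = 0
n=8: ⌈1773/592⌉−⌈1576/592⌉ = 3−3 = 0
n=9: ⌈1970/592⌉−⌈1773/592⌉ = 4−3 = 1  ← one
n=10: ⌈2167/592⌉−⌈1970/592⌉ = 4−4 = 0
n=11: ⌈2364/592⌉−⌈2167/592⌉ = 4−4 = 0
n=12: ⌈2561/592⌉−⌈2364/592⌉ = 5−4 = 1  ← one
positions of the first 5 ones: 0 3 6 9 12

0 3 6 9 12


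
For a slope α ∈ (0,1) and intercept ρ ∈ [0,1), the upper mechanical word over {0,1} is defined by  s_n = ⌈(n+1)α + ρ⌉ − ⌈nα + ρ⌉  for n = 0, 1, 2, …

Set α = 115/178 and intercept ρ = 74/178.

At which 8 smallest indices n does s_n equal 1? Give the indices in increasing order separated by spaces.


0 2 4 5 7 8 10 11

n=0: ⌈189/178⌉−⌈74/178⌉ = 2−1 = 1  ← one
n=1: ⌈304/178⌉−⌈189/178⌉ = 2−2 = 0
n=2: ⌈419/178⌉−⌈304/178⌉ = 3−2 = 1  ← one
n=3: ⌈534/178⌉−⌈419/178⌉ = 3−3 = 0
n=4: ⌈649/178⌉−⌈534/178⌉ = 4−3 = 1  ← one
n=5: ⌈764/178⌉−⌈649/178⌉ = 5−4 = 1  ← one
n=6: ⌈879/178⌉−⌈764/178⌉ = 5−5 = 0
n=7: ⌈994/178⌉−⌈879/178⌉ = 6−5 = 1  ← one
n=8: ⌈1109/178⌉−⌈994/178⌉ = 7−6 = 1  ← one
n=9: ⌈1224/178⌉−⌈1109/178⌉ = 7−7 = 0
n=10: ⌈1339/178⌉−⌈1224/178⌉ = 8−7 = 1  ← one
n=11: ⌈1454/178⌉−⌈1339/178⌉ = 9−8 = 1  ← one
positions of the first 8 ones: 0 2 4 5 7 8 10 11


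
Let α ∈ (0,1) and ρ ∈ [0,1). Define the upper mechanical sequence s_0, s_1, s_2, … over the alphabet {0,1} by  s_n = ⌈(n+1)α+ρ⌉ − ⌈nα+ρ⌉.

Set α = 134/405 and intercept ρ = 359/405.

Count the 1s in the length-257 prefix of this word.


#1s = Σ_{n=0}^{256} s_n = Σ_{n=0}^{256} (⌈(n+1)α+ρ⌉ − ⌈nα+ρ⌉)
the sum telescopes: every ⌈nα+ρ⌉ with 0 < n < 257 appears once with + and once with −, leaving ⌈257α+ρ⌉ − ⌈0·α+ρ⌉
257α + ρ = (257·134 + 359) / 405 = 34797/405
ρ = 359/405
⌈34797/405⌉ = 86,  ⌈359/405⌉ = 1
#1s = 86 − 1 = 85

85


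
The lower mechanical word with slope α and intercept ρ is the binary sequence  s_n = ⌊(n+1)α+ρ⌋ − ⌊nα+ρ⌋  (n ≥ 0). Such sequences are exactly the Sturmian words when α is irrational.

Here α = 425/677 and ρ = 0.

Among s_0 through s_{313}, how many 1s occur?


#1s = Σ_{n=0}^{313} s_n = Σ_{n=0}^{313} (⌊(n+1)α+ρ⌋ − ⌊nα+ρ⌋)
the sum telescopes: every ⌊nα+ρ⌋ with 0 < n < 314 appears once with + and once with −, leaving ⌊314α+ρ⌋ − ⌊0·α+ρ⌋
314α + ρ = (314·425) / 677 = 133450/677
ρ = 0/677
⌊133450/677⌋ = 197,  ⌊0/677⌋ = 0
#1s = 197 − 0 = 197

197


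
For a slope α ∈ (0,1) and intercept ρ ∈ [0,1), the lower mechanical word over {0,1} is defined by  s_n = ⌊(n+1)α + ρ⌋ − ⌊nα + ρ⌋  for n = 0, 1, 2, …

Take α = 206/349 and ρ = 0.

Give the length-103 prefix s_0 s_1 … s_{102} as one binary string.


n=0: ⌊(1·206)/349⌋ − ⌊(0·206)/349⌋ = ⌊206/349⌋ − ⌊0/349⌋ = 0 − 0 = 0
n=1: ⌊(2·206)/349⌋ − ⌊(1·206)/349⌋ = ⌊412/349⌋ − ⌊206/349⌋ = 1 − 0 = 1
n=2: ⌊(3·206)/349⌋ − ⌊(2·206)/349⌋ = ⌊618/349⌋ − ⌊412/349⌋ = 1 − 1 = 0
n=3: ⌊(4·206)/349⌋ − ⌊(3·206)/349⌋ = ⌊824/349⌋ − ⌊618/349⌋ = 2 − 1 = 1
n=4: ⌊(5·206)/349⌋ − ⌊(4·206)/349⌋ = ⌊1030/349⌋ − ⌊824/349⌋ = 2 − 2 = 0
n=5: ⌊(6·206)/349⌋ − ⌊(5·206)/349⌋ = ⌊1236/349⌋ − ⌊1030/349⌋ = 3 − 2 = 1
n=6: ⌊(7·206)/349⌋ − ⌊(6·206)/349⌋ = ⌊1442/349⌋ − ⌊1236/349⌋ = 4 − 3 = 1
n=7: ⌊(8·206)/349⌋ − ⌊(7·206)/349⌋ = ⌊1648/349⌋ − ⌊1442/349⌋ = 4 − 4 = 0
n=8: ⌊(9·206)/349⌋ − ⌊(8·206)/349⌋ = ⌊1854/349⌋ − ⌊1648/349⌋ = 5 − 4 = 1
n=9: ⌊(10·206)/349⌋ − ⌊(9·206)/349⌋ = ⌊2060/349⌋ − ⌊1854/349⌋ = 5 − 5 = 0
n=10: ⌊(11·206)/349⌋ − ⌊(10·206)/349⌋ = ⌊2266/349⌋ − ⌊2060/349⌋ = 6 − 5 = 1
n=11: ⌊(12·206)/349⌋ − ⌊(11·206)/349⌋ = ⌊2472/349⌋ − ⌊2266/349⌋ = 7 − 6 = 1
n=12: ⌊(13·206)/349⌋ − ⌊(12·206)/349⌋ = ⌊2678/349⌋ − ⌊2472/349⌋ = 7 − 7 = 0
n=13: ⌊(14·206)/349⌋ − ⌊(13·206)/349⌋ = ⌊2884/349⌋ − ⌊2678/349⌋ = 8 − 7 = 1
n=14: ⌊(15·206)/349⌋ − ⌊(14·206)/349⌋ = ⌊3090/349⌋ − ⌊2884/349⌋ = 8 − 8 = 0
n=15: ⌊(16·206)/349⌋ − ⌊(15·206)/349⌋ = ⌊3296/349⌋ − ⌊3090/349⌋ = 9 − 8 = 1
n=16: ⌊(17·206)/349⌋ − ⌊(16·206)/349⌋ = ⌊3502/349⌋ − ⌊3296/349⌋ = 10 − 9 = 1
n=17: ⌊(18·206)/349⌋ − ⌊(17·206)/349⌋ = ⌊3708/349⌋ − ⌊3502/349⌋ = 10 − 10 = 0
n=18: ⌊(19·206)/349⌋ − ⌊(18·206)/349⌋ = ⌊3914/349⌋ − ⌊3708/349⌋ = 11 − 10 = 1
n=19: ⌊(20·206)/349⌋ − ⌊(19·206)/349⌋ = ⌊4120/349⌋ − ⌊3914/349⌋ = 11 − 11 = 0
n=20: ⌊(21·206)/349⌋ − ⌊(20·206)/349⌋ = ⌊4326/349⌋ − ⌊4120/349⌋ = 12 − 11 = 1
n=21: ⌊(22·206)/349⌋ − ⌊(21·206)/349⌋ = ⌊4532/349⌋ − ⌊4326/349⌋ = 12 − 12 = 0
n=22: ⌊(23·206)/349⌋ − ⌊(22·206)/349⌋ = ⌊4738/349⌋ − ⌊4532/349⌋ = 13 − 12 = 1
n=23: ⌊(24·206)/349⌋ − ⌊(23·206)/349⌋ = ⌊4944/349⌋ − ⌊4738/349⌋ = 14 − 13 = 1
n=24: ⌊(25·206)/349⌋ − ⌊(24·206)/349⌋ = ⌊5150/349⌋ − ⌊4944/349⌋ = 14 − 14 = 0
n=25: ⌊(26·206)/349⌋ − ⌊(25·206)/349⌋ = ⌊5356/349⌋ − ⌊5150/349⌋ = 15 − 14 = 1
n=26: ⌊(27·206)/349⌋ − ⌊(26·206)/349⌋ = ⌊5562/349⌋ − ⌊5356/349⌋ = 15 − 15 = 0
n=27: ⌊(28·206)/349⌋ − ⌊(27·206)/349⌋ = ⌊5768/349⌋ − ⌊5562/349⌋ = 16 − 15 = 1
n=28: ⌊(29·206)/349⌋ − ⌊(28·206)/349⌋ = ⌊5974/349⌋ − ⌊5768/349⌋ = 17 − 16 = 1
n=29: ⌊(30·206)/349⌋ − ⌊(29·206)/349⌋ = ⌊6180/349⌋ − ⌊5974/349⌋ = 17 − 17 = 0
n=30: ⌊(31·206)/349⌋ − ⌊(30·206)/349⌋ = ⌊6386/349⌋ − ⌊6180/349⌋ = 18 − 17 = 1
n=31: ⌊(32·206)/349⌋ − ⌊(31·206)/349⌋ = ⌊6592/349⌋ − ⌊6386/349⌋ = 18 − 18 = 0
n=32: ⌊(33·206)/349⌋ − ⌊(32·206)/349⌋ = ⌊6798/349⌋ − ⌊6592/349⌋ = 19 − 18 = 1
n=33: ⌊(34·206)/349⌋ − ⌊(33·206)/349⌋ = ⌊7004/349⌋ − ⌊6798/349⌋ = 20 − 19 = 1
n=34: ⌊(35·206)/349⌋ − ⌊(34·206)/349⌋ = ⌊7210/349⌋ − ⌊7004/349⌋ = 20 − 20 = 0
n=35: ⌊(36·206)/349⌋ − ⌊(35·206)/349⌋ = ⌊7416/349⌋ − ⌊7210/349⌋ = 21 − 20 = 1
n=36: ⌊(37·206)/349⌋ − ⌊(36·206)/349⌋ = ⌊7622/349⌋ − ⌊7416/349⌋ = 21 − 21 = 0
n=37: ⌊(38·206)/349⌋ − ⌊(37·206)/349⌋ = ⌊7828/349⌋ − ⌊7622/349⌋ = 22 − 21 = 1
n=38: ⌊(39·206)/349⌋ − ⌊(38·206)/349⌋ = ⌊8034/349⌋ − ⌊7828/349⌋ = 23 − 22 = 1
n=39: ⌊(40·206)/349⌋ − ⌊(39·206)/349⌋ = ⌊8240/349⌋ − ⌊8034/349⌋ = 23 − 23 = 0
n=40: ⌊(41·206)/349⌋ − ⌊(40·206)/349⌋ = ⌊8446/349⌋ − ⌊8240/349⌋ = 24 − 23 = 1
n=41: ⌊(42·206)/349⌋ − ⌊(41·206)/349⌋ = ⌊8652/349⌋ − ⌊8446/349⌋ = 24 − 24 = 0
n=42: ⌊(43·206)/349⌋ − ⌊(42·206)/349⌋ = ⌊8858/349⌋ − ⌊8652/349⌋ = 25 − 24 = 1
n=43: ⌊(44·206)/349⌋ − ⌊(43·206)/349⌋ = ⌊9064/349⌋ − ⌊8858/349⌋ = 25 − 25 = 0
n=44: ⌊(45·206)/349⌋ − ⌊(44·206)/349⌋ = ⌊9270/349⌋ − ⌊9064/349⌋ = 26 − 25 = 1
n=45: ⌊(46·206)/349⌋ − ⌊(45·206)/349⌋ = ⌊9476/349⌋ − ⌊9270/349⌋ = 27 − 26 = 1
n=46: ⌊(47·206)/349⌋ − ⌊(46·206)/349⌋ = ⌊9682/349⌋ − ⌊9476/349⌋ = 27 − 27 = 0
n=47: ⌊(48·206)/349⌋ − ⌊(47·206)/349⌋ = ⌊9888/349⌋ − ⌊9682/349⌋ = 28 − 27 = 1
n=48: ⌊(49·206)/349⌋ − ⌊(48·206)/349⌋ = ⌊10094/349⌋ − ⌊9888/349⌋ = 28 − 28 = 0
n=49: ⌊(50·206)/349⌋ − ⌊(49·206)/349⌋ = ⌊10300/349⌋ − ⌊10094/349⌋ = 29 − 28 = 1
n=50: ⌊(51·206)/349⌋ − ⌊(50·206)/349⌋ = ⌊10506/349⌋ − ⌊10300/349⌋ = 30 − 29 = 1
n=51: ⌊(52·206)/349⌋ − ⌊(51·206)/349⌋ = ⌊10712/349⌋ − ⌊10506/349⌋ = 30 − 30 = 0
n=52: ⌊(53·206)/349⌋ − ⌊(52·206)/349⌋ = ⌊10918/349⌋ − ⌊10712/349⌋ = 31 − 30 = 1
n=53: ⌊(54·206)/349⌋ − ⌊(53·206)/349⌋ = ⌊11124/349⌋ − ⌊10918/349⌋ = 31 − 31 = 0
n=54: ⌊(55·206)/349⌋ − ⌊(54·206)/349⌋ = ⌊11330/349⌋ − ⌊11124/349⌋ = 32 − 31 = 1
n=55: ⌊(56·206)/349⌋ − ⌊(55·206)/349⌋ = ⌊11536/349⌋ − ⌊11330/349⌋ = 33 − 32 = 1
n=56: ⌊(57·206)/349⌋ − ⌊(56·206)/349⌋ = ⌊11742/349⌋ − ⌊11536/349⌋ = 33 − 33 = 0
n=57: ⌊(58·206)/349⌋ − ⌊(57·206)/349⌋ = ⌊11948/349⌋ − ⌊11742/349⌋ = 34 − 33 = 1
n=58: ⌊(59·206)/349⌋ − ⌊(58·206)/349⌋ = ⌊12154/349⌋ − ⌊11948/349⌋ = 34 − 34 = 0
n=59: ⌊(60·206)/349⌋ − ⌊(59·206)/349⌋ = ⌊12360/349⌋ − ⌊12154/349⌋ = 35 − 34 = 1
n=60: ⌊(61·206)/349⌋ − ⌊(60·206)/349⌋ = ⌊12566/349⌋ − ⌊12360/349⌋ = 36 − 35 = 1
n=61: ⌊(62·206)/349⌋ − ⌊(61·206)/349⌋ = ⌊12772/349⌋ − ⌊12566/349⌋ = 36 − 36 = 0
n=62: ⌊(63·206)/349⌋ − ⌊(62·206)/349⌋ = ⌊12978/349⌋ − ⌊12772/349⌋ = 37 − 36 = 1
n=63: ⌊(64·206)/349⌋ − ⌊(63·206)/349⌋ = ⌊13184/349⌋ − ⌊12978/349⌋ = 37 − 37 = 0
n=64: ⌊(65·206)/349⌋ − ⌊(64·206)/349⌋ = ⌊13390/349⌋ − ⌊13184/349⌋ = 38 − 37 = 1
n=65: ⌊(66·206)/349⌋ − ⌊(65·206)/349⌋ = ⌊13596/349⌋ − ⌊13390/349⌋ = 38 − 38 = 0
n=66: ⌊(67·206)/349⌋ − ⌊(66·206)/349⌋ = ⌊13802/349⌋ − ⌊13596/349⌋ = 39 − 38 = 1
n=67: ⌊(68·206)/349⌋ − ⌊(67·206)/349⌋ = ⌊14008/349⌋ − ⌊13802/349⌋ = 40 − 39 = 1
n=68: ⌊(69·206)/349⌋ − ⌊(68·206)/349⌋ = ⌊14214/349⌋ − ⌊14008/349⌋ = 40 − 40 = 0
n=69: ⌊(70·206)/349⌋ − ⌊(69·206)/349⌋ = ⌊14420/349⌋ − ⌊14214/349⌋ = 41 − 40 = 1
n=70: ⌊(71·206)/349⌋ − ⌊(70·206)/349⌋ = ⌊14626/349⌋ − ⌊14420/349⌋ = 41 − 41 = 0
n=71: ⌊(72·206)/349⌋ − ⌊(71·206)/349⌋ = ⌊14832/349⌋ − ⌊14626/349⌋ = 42 − 41 = 1
n=72: ⌊(73·206)/349⌋ − ⌊(72·206)/349⌋ = ⌊15038/349⌋ − ⌊14832/349⌋ = 43 − 42 = 1
n=73: ⌊(74·206)/349⌋ − ⌊(73·206)/349⌋ = ⌊15244/349⌋ − ⌊15038/349⌋ = 43 − 43 = 0
n=74: ⌊(75·206)/349⌋ − ⌊(74·206)/349⌋ = ⌊15450/349⌋ − ⌊15244/349⌋ = 44 − 43 = 1
n=75: ⌊(76·206)/349⌋ − ⌊(75·206)/349⌋ = ⌊15656/349⌋ − ⌊15450/349⌋ = 44 − 44 = 0
n=76: ⌊(77·206)/349⌋ − ⌊(76·206)/349⌋ = ⌊15862/349⌋ − ⌊15656/349⌋ = 45 − 44 = 1
n=77: ⌊(78·206)/349⌋ − ⌊(77·206)/349⌋ = ⌊16068/349⌋ − ⌊15862/349⌋ = 46 − 45 = 1
n=78: ⌊(79·206)/349⌋ − ⌊(78·206)/349⌋ = ⌊16274/349⌋ − ⌊16068/349⌋ = 46 − 46 = 0
n=79: ⌊(80·206)/349⌋ − ⌊(79·206)/349⌋ = ⌊16480/349⌋ − ⌊16274/349⌋ = 47 − 46 = 1
n=80: ⌊(81·206)/349⌋ − ⌊(80·206)/349⌋ = ⌊16686/349⌋ − ⌊16480/349⌋ = 47 − 47 = 0
n=81: ⌊(82·206)/349⌋ − ⌊(81·206)/349⌋ = ⌊16892/349⌋ − ⌊16686/349⌋ = 48 − 47 = 1
n=82: ⌊(83·206)/349⌋ − ⌊(82·206)/349⌋ = ⌊17098/349⌋ − ⌊16892/349⌋ = 48 − 48 = 0
n=83: ⌊(84·206)/349⌋ − ⌊(83·206)/349⌋ = ⌊17304/349⌋ − ⌊17098/349⌋ = 49 − 48 = 1
n=84: ⌊(85·206)/349⌋ − ⌊(84·206)/349⌋ = ⌊17510/349⌋ − ⌊17304/349⌋ = 50 − 49 = 1
n=85: ⌊(86·206)/349⌋ − ⌊(85·206)/349⌋ = ⌊17716/349⌋ − ⌊17510/349⌋ = 50 − 50 = 0
n=86: ⌊(87·206)/349⌋ − ⌊(86·206)/349⌋ = ⌊17922/349⌋ − ⌊17716/349⌋ = 51 − 50 = 1
n=87: ⌊(88·206)/349⌋ − ⌊(87·206)/349⌋ = ⌊18128/349⌋ − ⌊17922/349⌋ = 51 − 51 = 0
n=88: ⌊(89·206)/349⌋ − ⌊(88·206)/349⌋ = ⌊18334/349⌋ − ⌊18128/349⌋ = 52 − 51 = 1
n=89: ⌊(90·206)/349⌋ − ⌊(89·206)/349⌋ = ⌊18540/349⌋ − ⌊18334/349⌋ = 53 − 52 = 1
n=90: ⌊(91·206)/349⌋ − ⌊(90·206)/349⌋ = ⌊18746/349⌋ − ⌊18540/349⌋ = 53 − 53 = 0
n=91: ⌊(92·206)/349⌋ − ⌊(91·206)/349⌋ = ⌊18952/349⌋ − ⌊18746/349⌋ = 54 − 53 = 1
n=92: ⌊(93·206)/349⌋ − ⌊(92·206)/349⌋ = ⌊19158/349⌋ − ⌊18952/349⌋ = 54 − 54 = 0
n=93: ⌊(94·206)/349⌋ − ⌊(93·206)/349⌋ = ⌊19364/349⌋ − ⌊19158/349⌋ = 55 − 54 = 1
n=94: ⌊(95·206)/349⌋ − ⌊(94·206)/349⌋ = ⌊19570/349⌋ − ⌊19364/349⌋ = 56 − 55 = 1
n=95: ⌊(96·206)/349⌋ − ⌊(95·206)/349⌋ = ⌊19776/349⌋ − ⌊19570/349⌋ = 56 − 56 = 0
n=96: ⌊(97·206)/349⌋ − ⌊(96·206)/349⌋ = ⌊19982/349⌋ − ⌊19776/349⌋ = 57 − 56 = 1
n=97: ⌊(98·206)/349⌋ − ⌊(97·206)/349⌋ = ⌊20188/349⌋ − ⌊19982/349⌋ = 57 − 57 = 0
n=98: ⌊(99·206)/349⌋ − ⌊(98·206)/349⌋ = ⌊20394/349⌋ − ⌊20188/349⌋ = 58 − 57 = 1
n=99: ⌊(100·206)/349⌋ − ⌊(99·206)/349⌋ = ⌊20600/349⌋ − ⌊20394/349⌋ = 59 − 58 = 1
n=100: ⌊(101·206)/349⌋ − ⌊(100·206)/349⌋ = ⌊20806/349⌋ − ⌊20600/349⌋ = 59 − 59 = 0
n=101: ⌊(102·206)/349⌋ − ⌊(101·206)/349⌋ = ⌊21012/349⌋ − ⌊20806/349⌋ = 60 − 59 = 1
n=102: ⌊(103·206)/349⌋ − ⌊(102·206)/349⌋ = ⌊21218/349⌋ − ⌊21012/349⌋ = 60 − 60 = 0

0101011010110101101010110101101011010110101011010110101101011010101101011010110101011010110101101011010


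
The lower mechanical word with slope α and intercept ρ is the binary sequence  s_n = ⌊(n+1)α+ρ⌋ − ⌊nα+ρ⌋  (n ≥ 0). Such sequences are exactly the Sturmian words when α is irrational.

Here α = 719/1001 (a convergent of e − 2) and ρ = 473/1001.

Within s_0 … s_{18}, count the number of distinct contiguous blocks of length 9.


t_n = ⌊(n·719+473)/1001⌋ for n = 0 … 19:
  n=0…9: ⌊473/1001⌋=0 ⌊1192/1001⌋=1 ⌊1911/1001⌋=1 ⌊2630/1001⌋=2 ⌊3349/1001⌋=3 ⌊4068/1001⌋=4 ⌊4787/1001⌋=4 ⌊5506/1001⌋=5 ⌊6225/1001⌋=6 ⌊6944/1001⌋=6
  n=10…19: ⌊7663/1001⌋=7 ⌊8382/1001⌋=8 ⌊9101/1001⌋=9 ⌊9820/1001⌋=9 ⌊10539/1001⌋=10 ⌊11258/1001⌋=11 ⌊11977/1001⌋=11 ⌊12696/1001⌋=12 ⌊13415/1001⌋=13 ⌊14134/1001⌋=14
s_n = t_(n+1) − t_n for n = 0 … 18 gives
prefix = 1011101101110110111
slide a length-9 window over [0..8] … [10..18] (11 windows); first occurrence of each distinct factor:
  [  0..  8] 101110110
  [  1..  9] 011101101
  [  2.. 10] 111011011
  [  3.. 11] 110110111
  [  4.. 12] 101101110
  [  5.. 13] 011011101
  [  6.. 14] 110111011
  (the other 4 windows repeat one of these)
distinct factors: {011011101, 011101101, 101101110, 101110110, 110110111, 110111011, 111011011}
count = 7  (Sturmian bound for length 9 is 10)

7


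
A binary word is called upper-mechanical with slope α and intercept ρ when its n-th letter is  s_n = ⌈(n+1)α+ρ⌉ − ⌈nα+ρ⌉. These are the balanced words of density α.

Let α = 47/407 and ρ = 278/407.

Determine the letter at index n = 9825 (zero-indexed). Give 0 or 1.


0

(n+1)α + ρ = (9826·47 + 278) / 407 = 462100/407
nα + ρ     = (9825·47 + 278) / 407 = 462053/407
⌈462100/407⌉ = 1136,  ⌈462053/407⌉ = 1136
s_{9825} = 1136 − 1136 = 0


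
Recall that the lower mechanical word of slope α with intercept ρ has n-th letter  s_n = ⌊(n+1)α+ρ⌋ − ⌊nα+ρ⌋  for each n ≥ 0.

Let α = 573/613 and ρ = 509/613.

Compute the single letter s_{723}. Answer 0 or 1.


1

(n+1)α + ρ = (724·573 + 509) / 613 = 415361/613
nα + ρ     = (723·573 + 509) / 613 = 414788/613
⌊415361/613⌋ = 677,  ⌊414788/613⌋ = 676
s_{723} = 677 − 676 = 1


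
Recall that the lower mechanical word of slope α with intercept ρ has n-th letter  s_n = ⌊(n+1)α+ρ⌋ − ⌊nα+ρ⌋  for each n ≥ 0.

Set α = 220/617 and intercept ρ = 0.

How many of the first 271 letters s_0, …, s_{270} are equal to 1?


96

#1s = Σ_{n=0}^{270} s_n = Σ_{n=0}^{270} (⌊(n+1)α+ρ⌋ − ⌊nα+ρ⌋)
the sum telescopes: every ⌊nα+ρ⌋ with 0 < n < 271 appears once with + and once with −, leaving ⌊271α+ρ⌋ − ⌊0·α+ρ⌋
271α + ρ = (271·220) / 617 = 59620/617
ρ = 0/617
⌊59620/617⌋ = 96,  ⌊0/617⌋ = 0
#1s = 96 − 0 = 96
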